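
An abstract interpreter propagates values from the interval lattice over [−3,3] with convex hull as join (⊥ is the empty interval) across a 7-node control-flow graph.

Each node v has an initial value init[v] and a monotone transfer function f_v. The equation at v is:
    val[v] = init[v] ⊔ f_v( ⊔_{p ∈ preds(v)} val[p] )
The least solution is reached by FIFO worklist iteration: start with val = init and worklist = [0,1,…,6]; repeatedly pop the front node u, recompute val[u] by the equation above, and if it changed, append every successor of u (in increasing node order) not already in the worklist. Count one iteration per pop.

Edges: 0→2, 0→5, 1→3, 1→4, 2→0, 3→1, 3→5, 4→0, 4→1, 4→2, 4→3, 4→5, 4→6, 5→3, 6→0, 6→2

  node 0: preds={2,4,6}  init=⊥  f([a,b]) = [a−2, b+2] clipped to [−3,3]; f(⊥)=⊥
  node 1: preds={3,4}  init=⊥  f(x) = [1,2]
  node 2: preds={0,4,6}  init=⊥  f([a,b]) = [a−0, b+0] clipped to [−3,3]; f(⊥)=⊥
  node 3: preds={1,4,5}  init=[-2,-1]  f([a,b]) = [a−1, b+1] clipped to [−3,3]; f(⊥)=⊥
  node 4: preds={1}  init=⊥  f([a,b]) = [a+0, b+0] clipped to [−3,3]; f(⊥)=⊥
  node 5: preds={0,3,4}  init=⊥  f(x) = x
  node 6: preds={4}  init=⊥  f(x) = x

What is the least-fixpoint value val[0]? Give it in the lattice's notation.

[-3,3]

Iteration log — 18 steps:
  step 1. node 0  ⊔preds=⊥  new=⊥  stable
  step 2. node 1  ⊔preds=[-2,-1]  new=[1,2]  old=⊥  +wl: 
  step 3. node 2  ⊔preds=⊥  new=⊥  stable
  step 4. node 3  ⊔preds=[1,2]  new=[-2,3]  old=[-2,-1]  +wl: 1
  step 5. node 4  ⊔preds=[1,2]  new=[1,2]  old=⊥  +wl: 0,2,3
  step 6. node 5  ⊔preds=[-2,3]  new=[-2,3]  old=⊥  +wl: 
  step 7. node 6  ⊔preds=[1,2]  new=[1,2]  old=⊥  +wl: 
  step 8. node 1  ⊔preds=[-2,3]  new=[1,2]  stable
  step 9. node 0  ⊔preds=[1,2]  new=[-1,3]  old=⊥  +wl: 5
  step 10. node 2  ⊔preds=[-1,3]  new=[-1,3]  old=⊥  +wl: 0
  step 11. node 3  ⊔preds=[-2,3]  new=[-3,3]  old=[-2,3]  +wl: 1
  step 12. node 5  ⊔preds=[-3,3]  new=[-3,3]  old=[-2,3]  +wl: 3
  step 13. node 0  ⊔preds=[-1,3]  new=[-3,3]  old=[-1,3]  +wl: 2,5
  step 14. node 1  ⊔preds=[-3,3]  new=[1,2]  stable
  step 15. node 3  ⊔preds=[-3,3]  new=[-3,3]  stable
  step 16. node 2  ⊔preds=[-3,3]  new=[-3,3]  old=[-1,3]  +wl: 0
  step 17. node 5  ⊔preds=[-3,3]  new=[-3,3]  stable
  step 18. node 0  ⊔preds=[-3,3]  new=[-3,3]  stable

Least fixpoint reached:
  node 0: [-3,3]
  node 1: [1,2]
  node 2: [-3,3]
  node 3: [-3,3]
  node 4: [1,2]
  node 5: [-3,3]
  node 6: [1,2]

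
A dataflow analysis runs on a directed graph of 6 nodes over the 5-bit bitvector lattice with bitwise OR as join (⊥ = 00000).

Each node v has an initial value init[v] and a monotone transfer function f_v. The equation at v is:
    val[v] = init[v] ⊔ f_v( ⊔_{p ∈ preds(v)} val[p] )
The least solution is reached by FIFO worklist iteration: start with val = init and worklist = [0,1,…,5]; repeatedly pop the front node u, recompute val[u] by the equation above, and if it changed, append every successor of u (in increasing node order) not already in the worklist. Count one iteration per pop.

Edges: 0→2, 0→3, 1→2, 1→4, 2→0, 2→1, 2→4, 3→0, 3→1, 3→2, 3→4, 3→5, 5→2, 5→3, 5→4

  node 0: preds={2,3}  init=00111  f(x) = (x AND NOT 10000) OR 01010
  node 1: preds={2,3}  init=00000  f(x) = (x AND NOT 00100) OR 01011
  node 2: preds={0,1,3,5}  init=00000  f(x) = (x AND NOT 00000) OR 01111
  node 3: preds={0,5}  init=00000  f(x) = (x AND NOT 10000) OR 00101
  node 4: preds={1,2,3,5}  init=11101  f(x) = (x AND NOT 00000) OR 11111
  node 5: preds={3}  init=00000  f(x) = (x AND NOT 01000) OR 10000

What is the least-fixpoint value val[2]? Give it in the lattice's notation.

Trace (15 dequeues):
  [1] u=0 | in 00000 | out 01111 | prev 00111 | push {}
  [2] u=1 | in 00000 | out 01011 | prev 00000 | push {}
  [3] u=2 | in 01111 | out 01111 | prev 00000 | push {0,1}
  [4] u=3 | in 01111 | out 01111 | prev 00000 | push {2}
  [5] u=4 | in 01111 | out 11111 | prev 11101 | push {}
  [6] u=5 | in 01111 | out 10111 | prev 00000 | push {3,4}
  [7] u=0 | in 01111 | out 01111 | ==
  [8] u=1 | in 01111 | out 01011 | ==
  [9] u=2 | in 11111 | out 11111 | prev 01111 | push {0,1}
  [10] u=3 | in 11111 | out 01111 | ==
  [11] u=4 | in 11111 | out 11111 | ==
  [12] u=0 | in 11111 | out 01111 | ==
  [13] u=1 | in 11111 | out 11011 | prev 01011 | push {2,4}
  [14] u=2 | in 11111 | out 11111 | ==
  [15] u=4 | in 11111 | out 11111 | ==

Converged values:
  [0] 01111
  [1] 11011
  [2] 11111
  [3] 01111
  [4] 11111
  [5] 10111

11111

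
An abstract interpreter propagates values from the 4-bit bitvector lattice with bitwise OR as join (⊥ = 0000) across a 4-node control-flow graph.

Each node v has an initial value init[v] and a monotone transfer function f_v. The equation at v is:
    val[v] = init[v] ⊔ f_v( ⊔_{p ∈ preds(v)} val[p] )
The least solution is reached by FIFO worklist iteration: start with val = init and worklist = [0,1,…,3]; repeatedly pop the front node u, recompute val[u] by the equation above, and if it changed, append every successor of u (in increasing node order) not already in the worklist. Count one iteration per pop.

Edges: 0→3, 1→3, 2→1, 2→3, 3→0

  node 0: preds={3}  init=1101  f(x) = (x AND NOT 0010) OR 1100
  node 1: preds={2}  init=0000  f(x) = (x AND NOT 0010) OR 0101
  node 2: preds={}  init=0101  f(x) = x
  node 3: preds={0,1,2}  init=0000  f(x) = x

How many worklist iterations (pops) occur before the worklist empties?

5

Iteration log — 5 steps:
  step 1. node 0  ⊔preds=0000  new=1101  stable
  step 2. node 1  ⊔preds=0101  new=0101  old=0000  +wl: 
  step 3. node 2  ⊔preds=0000  new=0101  stable
  step 4. node 3  ⊔preds=1101  new=1101  old=0000  +wl: 0
  step 5. node 0  ⊔preds=1101  new=1101  stable

Least fixpoint reached:
  node 0: 1101
  node 1: 0101
  node 2: 0101
  node 3: 1101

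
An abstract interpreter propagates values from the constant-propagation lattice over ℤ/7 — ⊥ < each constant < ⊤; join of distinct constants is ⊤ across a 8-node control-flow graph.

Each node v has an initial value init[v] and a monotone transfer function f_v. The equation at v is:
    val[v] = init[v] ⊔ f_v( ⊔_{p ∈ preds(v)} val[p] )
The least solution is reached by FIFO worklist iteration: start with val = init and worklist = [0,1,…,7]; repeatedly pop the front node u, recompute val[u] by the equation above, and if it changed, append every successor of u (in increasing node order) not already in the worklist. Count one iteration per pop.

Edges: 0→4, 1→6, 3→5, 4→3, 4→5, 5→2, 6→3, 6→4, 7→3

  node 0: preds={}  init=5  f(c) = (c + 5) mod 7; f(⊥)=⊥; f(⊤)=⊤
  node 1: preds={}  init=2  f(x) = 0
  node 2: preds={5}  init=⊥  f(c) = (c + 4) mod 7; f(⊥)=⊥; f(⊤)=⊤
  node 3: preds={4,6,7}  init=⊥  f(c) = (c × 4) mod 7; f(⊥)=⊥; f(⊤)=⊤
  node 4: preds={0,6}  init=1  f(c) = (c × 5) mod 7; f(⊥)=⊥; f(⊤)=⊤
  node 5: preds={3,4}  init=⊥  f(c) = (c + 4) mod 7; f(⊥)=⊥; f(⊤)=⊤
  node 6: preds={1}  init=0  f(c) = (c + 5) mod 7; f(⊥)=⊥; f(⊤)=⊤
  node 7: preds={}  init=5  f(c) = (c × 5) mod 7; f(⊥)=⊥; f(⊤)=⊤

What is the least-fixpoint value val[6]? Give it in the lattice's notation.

Trace (11 dequeues):
  [1] u=0 | in ⊥ | out 5 | ==
  [2] u=1 | in ⊥ | out ⊤ | prev 2 | push {}
  [3] u=2 | in ⊥ | out ⊥ | ==
  [4] u=3 | in ⊤ | out ⊤ | prev ⊥ | push {}
  [5] u=4 | in ⊤ | out ⊤ | prev 1 | push {3}
  [6] u=5 | in ⊤ | out ⊤ | prev ⊥ | push {2}
  [7] u=6 | in ⊤ | out ⊤ | prev 0 | push {4}
  [8] u=7 | in ⊥ | out 5 | ==
  [9] u=3 | in ⊤ | out ⊤ | ==
  [10] u=2 | in ⊤ | out ⊤ | prev ⊥ | push {}
  [11] u=4 | in ⊤ | out ⊤ | ==

Converged values:
  [0] 5
  [1] ⊤
  [2] ⊤
  [3] ⊤
  [4] ⊤
  [5] ⊤
  [6] ⊤
  [7] 5

⊤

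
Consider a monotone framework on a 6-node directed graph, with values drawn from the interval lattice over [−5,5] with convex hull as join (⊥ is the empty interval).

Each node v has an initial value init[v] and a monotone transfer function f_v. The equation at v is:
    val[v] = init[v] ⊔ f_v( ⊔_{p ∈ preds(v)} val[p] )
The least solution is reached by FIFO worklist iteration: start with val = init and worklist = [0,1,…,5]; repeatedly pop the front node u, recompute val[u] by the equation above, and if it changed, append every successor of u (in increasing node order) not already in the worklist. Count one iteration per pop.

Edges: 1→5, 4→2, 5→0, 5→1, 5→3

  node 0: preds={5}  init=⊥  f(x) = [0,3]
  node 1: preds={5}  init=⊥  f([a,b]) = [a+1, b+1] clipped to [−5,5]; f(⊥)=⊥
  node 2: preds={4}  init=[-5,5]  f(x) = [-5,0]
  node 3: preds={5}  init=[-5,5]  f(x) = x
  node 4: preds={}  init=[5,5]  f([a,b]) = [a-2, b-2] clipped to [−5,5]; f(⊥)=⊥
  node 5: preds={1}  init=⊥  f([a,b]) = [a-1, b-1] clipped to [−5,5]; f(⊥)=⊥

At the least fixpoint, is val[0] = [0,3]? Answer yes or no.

Trace (6 dequeues):
  [1] u=0 | in ⊥ | out [0,3] | prev ⊥ | push {}
  [2] u=1 | in ⊥ | out ⊥ | ==
  [3] u=2 | in [5,5] | out [-5,5] | ==
  [4] u=3 | in ⊥ | out [-5,5] | ==
  [5] u=4 | in ⊥ | out [5,5] | ==
  [6] u=5 | in ⊥ | out ⊥ | ==

Converged values:
  [0] [0,3]
  [1] ⊥
  [2] [-5,5]
  [3] [-5,5]
  [4] [5,5]
  [5] ⊥

yes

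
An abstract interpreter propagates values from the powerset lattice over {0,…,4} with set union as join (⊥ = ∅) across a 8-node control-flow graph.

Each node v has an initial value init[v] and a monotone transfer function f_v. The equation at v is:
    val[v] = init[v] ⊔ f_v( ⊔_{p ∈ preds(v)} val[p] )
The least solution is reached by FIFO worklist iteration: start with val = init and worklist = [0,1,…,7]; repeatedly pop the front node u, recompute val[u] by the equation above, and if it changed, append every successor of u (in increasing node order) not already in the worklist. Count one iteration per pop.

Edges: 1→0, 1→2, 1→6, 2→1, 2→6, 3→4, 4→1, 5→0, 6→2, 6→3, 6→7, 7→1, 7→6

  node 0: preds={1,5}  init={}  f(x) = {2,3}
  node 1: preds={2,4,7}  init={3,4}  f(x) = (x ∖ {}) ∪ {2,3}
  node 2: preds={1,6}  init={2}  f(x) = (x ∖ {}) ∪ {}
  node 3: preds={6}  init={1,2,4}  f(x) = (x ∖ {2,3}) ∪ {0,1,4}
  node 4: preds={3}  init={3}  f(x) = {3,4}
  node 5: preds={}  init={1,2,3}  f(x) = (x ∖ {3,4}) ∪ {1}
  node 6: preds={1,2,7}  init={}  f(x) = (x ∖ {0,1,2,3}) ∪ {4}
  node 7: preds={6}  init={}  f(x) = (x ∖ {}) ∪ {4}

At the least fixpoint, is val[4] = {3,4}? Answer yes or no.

yes

Worklist (13 pops):
  #1 pop 0: in={1,2,3,4} → {2,3} (was {}); enqueue []
  #2 pop 1: in={2,3} → {2,3,4} (was {3,4}); enqueue [0]
  #3 pop 2: in={2,3,4} → {2,3,4} (was {2}); enqueue [1]
  #4 pop 3: in={} → {0,1,2,4} (was {1,2,4}); enqueue []
  #5 pop 4: in={0,1,2,4} → {3,4} (was {3}); enqueue []
  #6 pop 5: in={} → {1,2,3} (no change)
  #7 pop 6: in={2,3,4} → {4} (was {}); enqueue [2,3]
  #8 pop 7: in={4} → {4} (was {}); enqueue [6]
  #9 pop 0: in={1,2,3,4} → {2,3} (no change)
  #10 pop 1: in={2,3,4} → {2,3,4} (no change)
  #11 pop 2: in={2,3,4} → {2,3,4} (no change)
  #12 pop 3: in={4} → {0,1,2,4} (no change)
  #13 pop 6: in={2,3,4} → {4} (no change)

Fixpoint:
  val[0] = {2,3}
  val[1] = {2,3,4}
  val[2] = {2,3,4}
  val[3] = {0,1,2,4}
  val[4] = {3,4}
  val[5] = {1,2,3}
  val[6] = {4}
  val[7] = {4}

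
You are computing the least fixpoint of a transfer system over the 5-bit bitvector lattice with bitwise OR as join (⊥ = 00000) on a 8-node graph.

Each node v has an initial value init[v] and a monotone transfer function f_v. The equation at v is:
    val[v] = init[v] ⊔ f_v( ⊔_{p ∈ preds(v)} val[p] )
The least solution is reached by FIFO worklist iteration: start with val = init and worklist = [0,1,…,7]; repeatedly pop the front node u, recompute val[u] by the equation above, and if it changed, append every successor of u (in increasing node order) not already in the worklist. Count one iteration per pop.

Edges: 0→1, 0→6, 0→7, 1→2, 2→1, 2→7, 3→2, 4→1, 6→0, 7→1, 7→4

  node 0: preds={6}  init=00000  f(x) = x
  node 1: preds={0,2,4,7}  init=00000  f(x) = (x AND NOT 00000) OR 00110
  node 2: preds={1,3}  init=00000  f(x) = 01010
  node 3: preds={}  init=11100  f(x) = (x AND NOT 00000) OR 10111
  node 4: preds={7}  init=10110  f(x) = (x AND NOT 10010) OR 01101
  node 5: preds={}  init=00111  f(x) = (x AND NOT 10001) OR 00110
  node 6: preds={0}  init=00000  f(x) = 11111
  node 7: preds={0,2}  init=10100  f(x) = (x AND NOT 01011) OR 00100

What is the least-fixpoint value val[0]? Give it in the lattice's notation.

11111

Iteration log — 14 steps:
  step 1. node 0  ⊔preds=00000  new=00000  stable
  step 2. node 1  ⊔preds=10110  new=10110  old=00000  +wl: 
  step 3. node 2  ⊔preds=11110  new=01010  old=00000  +wl: 1
  step 4. node 3  ⊔preds=00000  new=11111  old=11100  +wl: 2
  step 5. node 4  ⊔preds=10100  new=11111  old=10110  +wl: 
  step 6. node 5  ⊔preds=00000  new=00111  stable
  step 7. node 6  ⊔preds=00000  new=11111  old=00000  +wl: 0
  step 8. node 7  ⊔preds=01010  new=10100  stable
  step 9. node 1  ⊔preds=11111  new=11111  old=10110  +wl: 
  step 10. node 2  ⊔preds=11111  new=01010  stable
  step 11. node 0  ⊔preds=11111  new=11111  old=00000  +wl: 1,6,7
  step 12. node 1  ⊔preds=11111  new=11111  stable
  step 13. node 6  ⊔preds=11111  new=11111  stable
  step 14. node 7  ⊔preds=11111  new=10100  stable

Least fixpoint reached:
  node 0: 11111
  node 1: 11111
  node 2: 01010
  node 3: 11111
  node 4: 11111
  node 5: 00111
  node 6: 11111
  node 7: 10100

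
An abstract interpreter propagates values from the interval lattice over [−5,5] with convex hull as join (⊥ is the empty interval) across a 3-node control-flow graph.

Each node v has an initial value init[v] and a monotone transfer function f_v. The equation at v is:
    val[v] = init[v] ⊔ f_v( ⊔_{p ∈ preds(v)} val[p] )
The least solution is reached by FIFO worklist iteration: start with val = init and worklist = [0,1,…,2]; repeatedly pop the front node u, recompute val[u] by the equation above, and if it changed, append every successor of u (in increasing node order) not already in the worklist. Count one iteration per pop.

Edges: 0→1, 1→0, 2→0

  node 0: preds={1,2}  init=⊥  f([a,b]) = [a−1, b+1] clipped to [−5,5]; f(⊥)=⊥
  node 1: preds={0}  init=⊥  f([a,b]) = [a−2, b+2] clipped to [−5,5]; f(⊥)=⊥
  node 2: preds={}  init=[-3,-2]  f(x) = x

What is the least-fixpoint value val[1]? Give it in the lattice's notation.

Trace (8 dequeues):
  [1] u=0 | in [-3,-2] | out [-4,-1] | prev ⊥ | push {}
  [2] u=1 | in [-4,-1] | out [-5,1] | prev ⊥ | push {0}
  [3] u=2 | in ⊥ | out [-3,-2] | ==
  [4] u=0 | in [-5,1] | out [-5,2] | prev [-4,-1] | push {1}
  [5] u=1 | in [-5,2] | out [-5,4] | prev [-5,1] | push {0}
  [6] u=0 | in [-5,4] | out [-5,5] | prev [-5,2] | push {1}
  [7] u=1 | in [-5,5] | out [-5,5] | prev [-5,4] | push {0}
  [8] u=0 | in [-5,5] | out [-5,5] | ==

Converged values:
  [0] [-5,5]
  [1] [-5,5]
  [2] [-3,-2]

[-5,5]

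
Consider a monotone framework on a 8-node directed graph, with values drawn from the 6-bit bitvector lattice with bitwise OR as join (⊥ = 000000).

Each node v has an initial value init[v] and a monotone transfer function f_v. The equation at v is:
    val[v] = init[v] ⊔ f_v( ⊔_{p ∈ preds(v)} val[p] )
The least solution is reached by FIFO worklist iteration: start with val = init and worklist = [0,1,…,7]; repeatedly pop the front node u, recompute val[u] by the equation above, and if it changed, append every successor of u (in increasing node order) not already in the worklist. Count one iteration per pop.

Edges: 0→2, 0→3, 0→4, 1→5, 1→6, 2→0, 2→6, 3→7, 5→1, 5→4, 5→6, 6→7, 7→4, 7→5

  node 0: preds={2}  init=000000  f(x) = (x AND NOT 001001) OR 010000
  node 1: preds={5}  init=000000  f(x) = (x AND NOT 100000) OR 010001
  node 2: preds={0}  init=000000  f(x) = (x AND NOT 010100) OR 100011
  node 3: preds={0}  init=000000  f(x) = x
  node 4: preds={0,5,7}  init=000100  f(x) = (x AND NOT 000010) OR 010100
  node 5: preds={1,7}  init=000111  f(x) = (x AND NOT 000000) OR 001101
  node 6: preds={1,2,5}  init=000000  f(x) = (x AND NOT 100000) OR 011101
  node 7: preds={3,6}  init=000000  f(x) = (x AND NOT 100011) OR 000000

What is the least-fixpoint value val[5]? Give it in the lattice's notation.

011111

Iteration log — 16 steps:
  step 1. node 0  ⊔preds=000000  new=010000  old=000000  +wl: 
  step 2. node 1  ⊔preds=000111  new=010111  old=000000  +wl: 
  step 3. node 2  ⊔preds=010000  new=100011  old=000000  +wl: 0
  step 4. node 3  ⊔preds=010000  new=010000  old=000000  +wl: 
  step 5. node 4  ⊔preds=010111  new=010101  old=000100  +wl: 
  step 6. node 5  ⊔preds=010111  new=011111  old=000111  +wl: 1,4
  step 7. node 6  ⊔preds=111111  new=011111  old=000000  +wl: 
  step 8. node 7  ⊔preds=011111  new=011100  old=000000  +wl: 5
  step 9. node 0  ⊔preds=100011  new=110010  old=010000  +wl: 2,3
  step 10. node 1  ⊔preds=011111  new=011111  old=010111  +wl: 6
  step 11. node 4  ⊔preds=111111  new=111101  old=010101  +wl: 
  step 12. node 5  ⊔preds=011111  new=011111  stable
  step 13. node 2  ⊔preds=110010  new=100011  stable
  step 14. node 3  ⊔preds=110010  new=110010  old=010000  +wl: 7
  step 15. node 6  ⊔preds=111111  new=011111  stable
  step 16. node 7  ⊔preds=111111  new=011100  stable

Least fixpoint reached:
  node 0: 110010
  node 1: 011111
  node 2: 100011
  node 3: 110010
  node 4: 111101
  node 5: 011111
  node 6: 011111
  node 7: 011100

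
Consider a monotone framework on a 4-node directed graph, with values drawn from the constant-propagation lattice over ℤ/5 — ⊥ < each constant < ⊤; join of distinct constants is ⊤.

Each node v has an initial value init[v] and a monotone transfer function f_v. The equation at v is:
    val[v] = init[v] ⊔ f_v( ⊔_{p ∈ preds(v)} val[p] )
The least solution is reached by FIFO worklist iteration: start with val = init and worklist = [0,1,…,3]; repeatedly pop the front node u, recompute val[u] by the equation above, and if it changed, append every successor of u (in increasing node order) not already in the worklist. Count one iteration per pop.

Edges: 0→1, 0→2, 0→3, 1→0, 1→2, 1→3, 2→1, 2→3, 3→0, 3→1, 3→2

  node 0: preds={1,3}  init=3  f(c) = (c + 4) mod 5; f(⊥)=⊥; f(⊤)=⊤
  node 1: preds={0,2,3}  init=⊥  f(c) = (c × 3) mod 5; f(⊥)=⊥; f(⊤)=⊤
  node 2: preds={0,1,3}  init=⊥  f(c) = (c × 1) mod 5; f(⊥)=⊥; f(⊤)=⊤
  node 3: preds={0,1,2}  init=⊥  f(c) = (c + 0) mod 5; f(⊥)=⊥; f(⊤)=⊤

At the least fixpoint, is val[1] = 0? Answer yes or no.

Trace (9 dequeues):
  [1] u=0 | in ⊥ | out 3 | ==
  [2] u=1 | in 3 | out 4 | prev ⊥ | push {0}
  [3] u=2 | in ⊤ | out ⊤ | prev ⊥ | push {1}
  [4] u=3 | in ⊤ | out ⊤ | prev ⊥ | push {2}
  [5] u=0 | in ⊤ | out ⊤ | prev 3 | push {3}
  [6] u=1 | in ⊤ | out ⊤ | prev 4 | push {0}
  [7] u=2 | in ⊤ | out ⊤ | ==
  [8] u=3 | in ⊤ | out ⊤ | ==
  [9] u=0 | in ⊤ | out ⊤ | ==

Converged values:
  [0] ⊤
  [1] ⊤
  [2] ⊤
  [3] ⊤

no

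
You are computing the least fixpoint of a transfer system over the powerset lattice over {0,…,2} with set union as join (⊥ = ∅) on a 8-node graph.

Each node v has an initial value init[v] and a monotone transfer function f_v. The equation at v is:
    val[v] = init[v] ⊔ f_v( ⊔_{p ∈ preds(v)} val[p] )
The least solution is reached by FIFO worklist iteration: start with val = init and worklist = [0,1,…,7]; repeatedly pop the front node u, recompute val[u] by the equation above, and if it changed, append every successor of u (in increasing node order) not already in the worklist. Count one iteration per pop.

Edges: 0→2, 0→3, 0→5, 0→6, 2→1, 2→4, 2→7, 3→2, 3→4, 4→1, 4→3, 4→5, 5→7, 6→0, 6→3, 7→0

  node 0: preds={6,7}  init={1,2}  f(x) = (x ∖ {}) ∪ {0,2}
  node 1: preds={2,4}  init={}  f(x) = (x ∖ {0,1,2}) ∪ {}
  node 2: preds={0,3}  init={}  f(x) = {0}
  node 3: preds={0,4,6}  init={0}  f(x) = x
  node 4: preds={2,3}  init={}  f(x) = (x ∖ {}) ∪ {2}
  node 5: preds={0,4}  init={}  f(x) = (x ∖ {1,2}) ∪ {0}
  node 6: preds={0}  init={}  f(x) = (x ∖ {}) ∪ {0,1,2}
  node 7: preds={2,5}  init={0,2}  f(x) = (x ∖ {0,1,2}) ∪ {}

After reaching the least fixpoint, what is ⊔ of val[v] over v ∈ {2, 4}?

Iteration log — 12 steps:
  step 1. node 0  ⊔preds={0,2}  new={0,1,2}  old={1,2}  +wl: 
  step 2. node 1  ⊔preds={}  new={}  stable
  step 3. node 2  ⊔preds={0,1,2}  new={0}  old={}  +wl: 1
  step 4. node 3  ⊔preds={0,1,2}  new={0,1,2}  old={0}  +wl: 2
  step 5. node 4  ⊔preds={0,1,2}  new={0,1,2}  old={}  +wl: 3
  step 6. node 5  ⊔preds={0,1,2}  new={0}  old={}  +wl: 
  step 7. node 6  ⊔preds={0,1,2}  new={0,1,2}  old={}  +wl: 0
  step 8. node 7  ⊔preds={0}  new={0,2}  stable
  step 9. node 1  ⊔preds={0,1,2}  new={}  stable
  step 10. node 2  ⊔preds={0,1,2}  new={0}  stable
  step 11. node 3  ⊔preds={0,1,2}  new={0,1,2}  stable
  step 12. node 0  ⊔preds={0,1,2}  new={0,1,2}  stable

Least fixpoint reached:
  node 0: {0,1,2}
  node 1: {}
  node 2: {0}
  node 3: {0,1,2}
  node 4: {0,1,2}
  node 5: {0}
  node 6: {0,1,2}
  node 7: {0,2}

{0,1,2}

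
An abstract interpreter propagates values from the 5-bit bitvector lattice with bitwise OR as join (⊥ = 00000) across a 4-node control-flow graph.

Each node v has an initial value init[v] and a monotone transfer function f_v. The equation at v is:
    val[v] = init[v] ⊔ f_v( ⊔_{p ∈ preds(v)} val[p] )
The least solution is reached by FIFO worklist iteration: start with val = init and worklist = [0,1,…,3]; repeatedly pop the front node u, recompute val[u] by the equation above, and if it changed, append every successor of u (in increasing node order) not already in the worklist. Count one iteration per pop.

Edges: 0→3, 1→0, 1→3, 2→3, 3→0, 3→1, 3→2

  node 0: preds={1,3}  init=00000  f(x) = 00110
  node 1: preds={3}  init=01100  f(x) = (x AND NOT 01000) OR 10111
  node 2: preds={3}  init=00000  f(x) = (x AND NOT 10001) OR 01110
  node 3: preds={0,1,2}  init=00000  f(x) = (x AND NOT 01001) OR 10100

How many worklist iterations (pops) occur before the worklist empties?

Iteration log — 7 steps:
  step 1. node 0  ⊔preds=01100  new=00110  old=00000  +wl: 
  step 2. node 1  ⊔preds=00000  new=11111  old=01100  +wl: 0
  step 3. node 2  ⊔preds=00000  new=01110  old=00000  +wl: 
  step 4. node 3  ⊔preds=11111  new=10110  old=00000  +wl: 1,2
  step 5. node 0  ⊔preds=11111  new=00110  stable
  step 6. node 1  ⊔preds=10110  new=11111  stable
  step 7. node 2  ⊔preds=10110  new=01110  stable

Least fixpoint reached:
  node 0: 00110
  node 1: 11111
  node 2: 01110
  node 3: 10110

7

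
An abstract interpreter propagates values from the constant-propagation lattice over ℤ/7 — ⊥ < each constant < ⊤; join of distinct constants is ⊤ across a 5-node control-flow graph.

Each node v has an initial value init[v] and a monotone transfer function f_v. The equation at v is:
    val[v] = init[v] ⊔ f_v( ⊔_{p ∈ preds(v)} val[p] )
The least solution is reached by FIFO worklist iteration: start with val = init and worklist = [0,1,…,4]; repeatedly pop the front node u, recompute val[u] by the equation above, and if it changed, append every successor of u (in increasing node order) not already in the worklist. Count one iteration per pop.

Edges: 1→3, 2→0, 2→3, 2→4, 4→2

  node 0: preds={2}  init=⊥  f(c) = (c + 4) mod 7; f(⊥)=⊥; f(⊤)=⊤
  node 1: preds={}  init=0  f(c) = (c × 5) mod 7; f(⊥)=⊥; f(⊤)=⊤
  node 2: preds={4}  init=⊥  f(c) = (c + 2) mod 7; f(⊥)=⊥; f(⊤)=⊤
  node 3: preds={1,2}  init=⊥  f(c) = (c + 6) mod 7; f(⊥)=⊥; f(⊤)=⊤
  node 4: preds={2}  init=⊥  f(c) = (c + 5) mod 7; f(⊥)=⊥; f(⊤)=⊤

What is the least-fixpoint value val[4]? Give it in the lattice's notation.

Iteration log — 5 steps:
  step 1. node 0  ⊔preds=⊥  new=⊥  stable
  step 2. node 1  ⊔preds=⊥  new=0  stable
  step 3. node 2  ⊔preds=⊥  new=⊥  stable
  step 4. node 3  ⊔preds=0  new=6  old=⊥  +wl: 
  step 5. node 4  ⊔preds=⊥  new=⊥  stable

Least fixpoint reached:
  node 0: ⊥
  node 1: 0
  node 2: ⊥
  node 3: 6
  node 4: ⊥

⊥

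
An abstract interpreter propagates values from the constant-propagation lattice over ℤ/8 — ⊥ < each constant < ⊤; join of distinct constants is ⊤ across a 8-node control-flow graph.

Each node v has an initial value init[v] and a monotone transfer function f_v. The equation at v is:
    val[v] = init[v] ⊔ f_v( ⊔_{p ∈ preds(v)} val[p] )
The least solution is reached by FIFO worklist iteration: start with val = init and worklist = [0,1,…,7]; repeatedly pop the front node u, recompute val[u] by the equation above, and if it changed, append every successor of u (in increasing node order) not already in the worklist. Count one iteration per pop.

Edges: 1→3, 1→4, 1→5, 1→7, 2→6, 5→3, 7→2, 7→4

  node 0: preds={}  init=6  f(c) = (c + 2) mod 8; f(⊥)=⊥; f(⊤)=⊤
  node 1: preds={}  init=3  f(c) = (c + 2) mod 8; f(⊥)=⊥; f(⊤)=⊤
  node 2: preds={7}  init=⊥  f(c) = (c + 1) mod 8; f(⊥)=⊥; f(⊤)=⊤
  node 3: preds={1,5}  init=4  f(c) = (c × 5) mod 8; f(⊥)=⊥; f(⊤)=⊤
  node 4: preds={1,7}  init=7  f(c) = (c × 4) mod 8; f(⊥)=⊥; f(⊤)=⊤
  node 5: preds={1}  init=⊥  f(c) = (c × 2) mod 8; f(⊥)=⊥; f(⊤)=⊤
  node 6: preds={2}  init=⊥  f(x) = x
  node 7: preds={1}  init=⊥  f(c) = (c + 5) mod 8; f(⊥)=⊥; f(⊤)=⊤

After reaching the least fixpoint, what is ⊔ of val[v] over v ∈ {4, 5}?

⊤

Iteration log — 12 steps:
  step 1. node 0  ⊔preds=⊥  new=6  stable
  step 2. node 1  ⊔preds=⊥  new=3  stable
  step 3. node 2  ⊔preds=⊥  new=⊥  stable
  step 4. node 3  ⊔preds=3  new=⊤  old=4  +wl: 
  step 5. node 4  ⊔preds=3  new=⊤  old=7  +wl: 
  step 6. node 5  ⊔preds=3  new=6  old=⊥  +wl: 3
  step 7. node 6  ⊔preds=⊥  new=⊥  stable
  step 8. node 7  ⊔preds=3  new=0  old=⊥  +wl: 2,4
  step 9. node 3  ⊔preds=⊤  new=⊤  stable
  step 10. node 2  ⊔preds=0  new=1  old=⊥  +wl: 6
  step 11. node 4  ⊔preds=⊤  new=⊤  stable
  step 12. node 6  ⊔preds=1  new=1  old=⊥  +wl: 

Least fixpoint reached:
  node 0: 6
  node 1: 3
  node 2: 1
  node 3: ⊤
  node 4: ⊤
  node 5: 6
  node 6: 1
  node 7: 0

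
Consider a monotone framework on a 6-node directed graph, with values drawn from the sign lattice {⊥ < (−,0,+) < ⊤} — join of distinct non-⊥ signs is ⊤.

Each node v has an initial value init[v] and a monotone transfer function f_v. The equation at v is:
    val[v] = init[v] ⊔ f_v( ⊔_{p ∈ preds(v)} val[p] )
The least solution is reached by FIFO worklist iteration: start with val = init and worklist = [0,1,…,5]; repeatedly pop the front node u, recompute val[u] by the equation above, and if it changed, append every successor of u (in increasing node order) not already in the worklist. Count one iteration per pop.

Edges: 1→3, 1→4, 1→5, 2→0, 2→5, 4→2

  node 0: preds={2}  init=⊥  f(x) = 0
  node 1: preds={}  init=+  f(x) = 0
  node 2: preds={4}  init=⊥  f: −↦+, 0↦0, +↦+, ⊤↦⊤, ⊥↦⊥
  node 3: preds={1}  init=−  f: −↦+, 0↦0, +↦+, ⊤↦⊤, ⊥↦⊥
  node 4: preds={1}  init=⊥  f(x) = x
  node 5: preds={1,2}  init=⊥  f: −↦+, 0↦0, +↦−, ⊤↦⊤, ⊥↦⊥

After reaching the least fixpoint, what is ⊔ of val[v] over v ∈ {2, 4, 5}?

⊤

Worklist (9 pops):
  #1 pop 0: in=⊥ → 0 (was ⊥); enqueue []
  #2 pop 1: in=⊥ → ⊤ (was +); enqueue []
  #3 pop 2: in=⊥ → ⊥ (no change)
  #4 pop 3: in=⊤ → ⊤ (was −); enqueue []
  #5 pop 4: in=⊤ → ⊤ (was ⊥); enqueue [2]
  #6 pop 5: in=⊤ → ⊤ (was ⊥); enqueue []
  #7 pop 2: in=⊤ → ⊤ (was ⊥); enqueue [0,5]
  #8 pop 0: in=⊤ → 0 (no change)
  #9 pop 5: in=⊤ → ⊤ (no change)

Fixpoint:
  val[0] = 0
  val[1] = ⊤
  val[2] = ⊤
  val[3] = ⊤
  val[4] = ⊤
  val[5] = ⊤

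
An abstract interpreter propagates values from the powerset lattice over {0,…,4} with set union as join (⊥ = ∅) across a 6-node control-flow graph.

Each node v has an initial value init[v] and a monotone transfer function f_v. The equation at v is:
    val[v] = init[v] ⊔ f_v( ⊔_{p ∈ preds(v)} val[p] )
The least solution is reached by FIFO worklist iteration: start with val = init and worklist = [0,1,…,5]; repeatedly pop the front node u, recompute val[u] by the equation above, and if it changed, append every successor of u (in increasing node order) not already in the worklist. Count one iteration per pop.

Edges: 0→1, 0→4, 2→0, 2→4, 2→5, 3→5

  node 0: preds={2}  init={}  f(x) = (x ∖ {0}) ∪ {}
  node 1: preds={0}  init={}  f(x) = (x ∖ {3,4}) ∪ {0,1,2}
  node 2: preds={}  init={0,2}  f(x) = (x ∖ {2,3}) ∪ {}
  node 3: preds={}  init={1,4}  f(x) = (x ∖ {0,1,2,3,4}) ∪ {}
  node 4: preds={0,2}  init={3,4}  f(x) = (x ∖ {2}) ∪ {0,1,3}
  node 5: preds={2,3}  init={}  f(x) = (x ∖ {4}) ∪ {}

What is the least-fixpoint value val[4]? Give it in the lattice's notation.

{0,1,3,4}

Iteration log — 6 steps:
  step 1. node 0  ⊔preds={0,2}  new={2}  old={}  +wl: 
  step 2. node 1  ⊔preds={2}  new={0,1,2}  old={}  +wl: 
  step 3. node 2  ⊔preds={}  new={0,2}  stable
  step 4. node 3  ⊔preds={}  new={1,4}  stable
  step 5. node 4  ⊔preds={0,2}  new={0,1,3,4}  old={3,4}  +wl: 
  step 6. node 5  ⊔preds={0,1,2,4}  new={0,1,2}  old={}  +wl: 

Least fixpoint reached:
  node 0: {2}
  node 1: {0,1,2}
  node 2: {0,2}
  node 3: {1,4}
  node 4: {0,1,3,4}
  node 5: {0,1,2}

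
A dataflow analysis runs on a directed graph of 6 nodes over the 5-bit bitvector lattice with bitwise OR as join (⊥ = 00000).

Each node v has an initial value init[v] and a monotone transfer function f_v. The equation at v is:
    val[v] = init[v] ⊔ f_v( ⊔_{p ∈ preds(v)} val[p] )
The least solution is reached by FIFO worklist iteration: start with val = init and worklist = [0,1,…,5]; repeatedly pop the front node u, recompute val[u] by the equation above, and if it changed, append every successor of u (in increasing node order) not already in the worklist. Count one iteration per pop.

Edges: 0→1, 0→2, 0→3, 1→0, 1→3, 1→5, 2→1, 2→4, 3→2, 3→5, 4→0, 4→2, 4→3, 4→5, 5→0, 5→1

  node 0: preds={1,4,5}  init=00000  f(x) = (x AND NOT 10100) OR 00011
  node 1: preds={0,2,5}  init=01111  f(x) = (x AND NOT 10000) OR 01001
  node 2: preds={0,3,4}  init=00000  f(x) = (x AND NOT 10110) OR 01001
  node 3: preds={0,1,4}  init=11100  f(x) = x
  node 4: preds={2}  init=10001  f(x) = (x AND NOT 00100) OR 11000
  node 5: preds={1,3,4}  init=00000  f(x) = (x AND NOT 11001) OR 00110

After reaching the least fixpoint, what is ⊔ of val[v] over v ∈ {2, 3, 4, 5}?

Worklist (10 pops):
  #1 pop 0: in=11111 → 01011 (was 00000); enqueue []
  #2 pop 1: in=01011 → 01111 (no change)
  #3 pop 2: in=11111 → 01001 (was 00000); enqueue [1]
  #4 pop 3: in=11111 → 11111 (was 11100); enqueue [2]
  #5 pop 4: in=01001 → 11001 (was 10001); enqueue [0,3]
  #6 pop 5: in=11111 → 00110 (was 00000); enqueue []
  #7 pop 1: in=01111 → 01111 (no change)
  #8 pop 2: in=11111 → 01001 (no change)
  #9 pop 0: in=11111 → 01011 (no change)
  #10 pop 3: in=11111 → 11111 (no change)

Fixpoint:
  val[0] = 01011
  val[1] = 01111
  val[2] = 01001
  val[3] = 11111
  val[4] = 11001
  val[5] = 00110

11111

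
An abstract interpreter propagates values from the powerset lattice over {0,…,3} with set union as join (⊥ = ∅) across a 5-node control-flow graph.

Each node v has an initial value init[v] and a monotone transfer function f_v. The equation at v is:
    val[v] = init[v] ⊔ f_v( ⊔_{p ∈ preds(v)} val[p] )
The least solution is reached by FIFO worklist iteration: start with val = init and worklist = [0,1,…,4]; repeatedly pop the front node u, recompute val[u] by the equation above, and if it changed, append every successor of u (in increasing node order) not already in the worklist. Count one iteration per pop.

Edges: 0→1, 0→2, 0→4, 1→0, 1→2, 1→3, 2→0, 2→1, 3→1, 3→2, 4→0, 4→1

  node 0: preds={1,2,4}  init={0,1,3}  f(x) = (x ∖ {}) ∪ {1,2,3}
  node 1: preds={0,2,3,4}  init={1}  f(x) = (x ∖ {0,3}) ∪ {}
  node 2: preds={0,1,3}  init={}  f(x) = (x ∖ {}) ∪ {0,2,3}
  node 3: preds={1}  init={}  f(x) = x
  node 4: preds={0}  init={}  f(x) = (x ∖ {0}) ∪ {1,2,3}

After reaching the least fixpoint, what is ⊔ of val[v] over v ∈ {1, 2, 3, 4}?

{0,1,2,3}

Worklist (8 pops):
  #1 pop 0: in={1} → {0,1,2,3} (was {0,1,3}); enqueue []
  #2 pop 1: in={0,1,2,3} → {1,2} (was {1}); enqueue [0]
  #3 pop 2: in={0,1,2,3} → {0,1,2,3} (was {}); enqueue [1]
  #4 pop 3: in={1,2} → {1,2} (was {}); enqueue [2]
  #5 pop 4: in={0,1,2,3} → {1,2,3} (was {}); enqueue []
  #6 pop 0: in={0,1,2,3} → {0,1,2,3} (no change)
  #7 pop 1: in={0,1,2,3} → {1,2} (no change)
  #8 pop 2: in={0,1,2,3} → {0,1,2,3} (no change)

Fixpoint:
  val[0] = {0,1,2,3}
  val[1] = {1,2}
  val[2] = {0,1,2,3}
  val[3] = {1,2}
  val[4] = {1,2,3}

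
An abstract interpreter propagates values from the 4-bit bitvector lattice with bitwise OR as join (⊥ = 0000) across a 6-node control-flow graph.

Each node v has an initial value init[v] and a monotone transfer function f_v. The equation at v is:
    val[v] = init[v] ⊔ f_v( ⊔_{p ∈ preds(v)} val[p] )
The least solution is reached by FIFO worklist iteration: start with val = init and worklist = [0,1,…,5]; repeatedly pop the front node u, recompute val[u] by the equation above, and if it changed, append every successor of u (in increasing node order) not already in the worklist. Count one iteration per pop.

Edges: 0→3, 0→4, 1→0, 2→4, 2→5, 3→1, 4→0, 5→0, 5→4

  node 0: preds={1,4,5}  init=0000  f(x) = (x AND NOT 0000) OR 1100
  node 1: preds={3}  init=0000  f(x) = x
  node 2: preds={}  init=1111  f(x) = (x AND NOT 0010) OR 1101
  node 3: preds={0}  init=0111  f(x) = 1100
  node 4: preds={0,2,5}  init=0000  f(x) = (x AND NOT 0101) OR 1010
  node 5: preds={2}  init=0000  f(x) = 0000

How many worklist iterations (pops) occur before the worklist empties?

11

Iteration log — 11 steps:
  step 1. node 0  ⊔preds=0000  new=1100  old=0000  +wl: 
  step 2. node 1  ⊔preds=0111  new=0111  old=0000  +wl: 0
  step 3. node 2  ⊔preds=0000  new=1111  stable
  step 4. node 3  ⊔preds=1100  new=1111  old=0111  +wl: 1
  step 5. node 4  ⊔preds=1111  new=1010  old=0000  +wl: 
  step 6. node 5  ⊔preds=1111  new=0000  stable
  step 7. node 0  ⊔preds=1111  new=1111  old=1100  +wl: 3,4
  step 8. node 1  ⊔preds=1111  new=1111  old=0111  +wl: 0
  step 9. node 3  ⊔preds=1111  new=1111  stable
  step 10. node 4  ⊔preds=1111  new=1010  stable
  step 11. node 0  ⊔preds=1111  new=1111  stable

Least fixpoint reached:
  node 0: 1111
  node 1: 1111
  node 2: 1111
  node 3: 1111
  node 4: 1010
  node 5: 0000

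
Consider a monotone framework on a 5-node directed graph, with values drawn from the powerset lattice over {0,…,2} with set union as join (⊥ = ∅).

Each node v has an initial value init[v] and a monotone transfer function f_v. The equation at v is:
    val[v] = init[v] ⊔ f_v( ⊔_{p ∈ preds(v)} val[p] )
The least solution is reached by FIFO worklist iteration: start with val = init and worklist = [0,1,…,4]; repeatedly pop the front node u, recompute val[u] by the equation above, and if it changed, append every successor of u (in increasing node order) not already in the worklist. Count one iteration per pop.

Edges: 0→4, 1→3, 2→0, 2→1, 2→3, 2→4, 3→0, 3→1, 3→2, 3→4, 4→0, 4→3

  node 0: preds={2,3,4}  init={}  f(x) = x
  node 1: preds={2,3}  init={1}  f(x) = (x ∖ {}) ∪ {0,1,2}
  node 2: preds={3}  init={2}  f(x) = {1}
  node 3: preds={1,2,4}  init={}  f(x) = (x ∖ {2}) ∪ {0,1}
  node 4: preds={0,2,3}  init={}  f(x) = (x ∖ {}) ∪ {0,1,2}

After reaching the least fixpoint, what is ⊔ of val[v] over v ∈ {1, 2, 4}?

{0,1,2}

Trace (10 dequeues):
  [1] u=0 | in {2} | out {2} | prev {} | push {}
  [2] u=1 | in {2} | out {0,1,2} | prev {1} | push {}
  [3] u=2 | in {} | out {1,2} | prev {2} | push {0,1}
  [4] u=3 | in {0,1,2} | out {0,1} | prev {} | push {2}
  [5] u=4 | in {0,1,2} | out {0,1,2} | prev {} | push {3}
  [6] u=0 | in {0,1,2} | out {0,1,2} | prev {2} | push {4}
  [7] u=1 | in {0,1,2} | out {0,1,2} | ==
  [8] u=2 | in {0,1} | out {1,2} | ==
  [9] u=3 | in {0,1,2} | out {0,1} | ==
  [10] u=4 | in {0,1,2} | out {0,1,2} | ==

Converged values:
  [0] {0,1,2}
  [1] {0,1,2}
  [2] {1,2}
  [3] {0,1}
  [4] {0,1,2}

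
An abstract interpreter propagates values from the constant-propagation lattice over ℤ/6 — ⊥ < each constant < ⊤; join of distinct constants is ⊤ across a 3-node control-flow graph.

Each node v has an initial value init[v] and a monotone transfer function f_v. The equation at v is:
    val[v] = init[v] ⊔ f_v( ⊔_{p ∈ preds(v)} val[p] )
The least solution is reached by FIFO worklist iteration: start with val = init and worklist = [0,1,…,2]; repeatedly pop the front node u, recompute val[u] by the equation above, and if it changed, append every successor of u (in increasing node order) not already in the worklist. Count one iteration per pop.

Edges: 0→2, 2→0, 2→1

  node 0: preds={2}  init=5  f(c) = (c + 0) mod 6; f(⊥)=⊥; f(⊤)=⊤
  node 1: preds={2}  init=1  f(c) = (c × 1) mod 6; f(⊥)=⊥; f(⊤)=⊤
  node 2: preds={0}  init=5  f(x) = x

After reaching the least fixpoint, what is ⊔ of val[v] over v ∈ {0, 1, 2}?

Iteration log — 3 steps:
  step 1. node 0  ⊔preds=5  new=5  stable
  step 2. node 1  ⊔preds=5  new=⊤  old=1  +wl: 
  step 3. node 2  ⊔preds=5  new=5  stable

Least fixpoint reached:
  node 0: 5
  node 1: ⊤
  node 2: 5

⊤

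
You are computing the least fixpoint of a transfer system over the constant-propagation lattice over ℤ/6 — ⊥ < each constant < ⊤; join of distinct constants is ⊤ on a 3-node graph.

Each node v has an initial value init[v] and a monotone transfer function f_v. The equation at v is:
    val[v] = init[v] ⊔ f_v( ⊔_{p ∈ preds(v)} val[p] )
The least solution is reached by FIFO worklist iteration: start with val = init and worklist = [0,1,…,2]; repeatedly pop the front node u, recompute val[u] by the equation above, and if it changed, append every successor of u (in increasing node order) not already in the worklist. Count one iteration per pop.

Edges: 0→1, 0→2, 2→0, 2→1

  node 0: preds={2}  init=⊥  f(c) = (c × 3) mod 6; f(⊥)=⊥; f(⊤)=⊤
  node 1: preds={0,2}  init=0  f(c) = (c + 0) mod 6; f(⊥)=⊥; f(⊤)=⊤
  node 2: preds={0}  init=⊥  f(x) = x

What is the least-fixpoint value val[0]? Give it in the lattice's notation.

Worklist (3 pops):
  #1 pop 0: in=⊥ → ⊥ (no change)
  #2 pop 1: in=⊥ → 0 (no change)
  #3 pop 2: in=⊥ → ⊥ (no change)

Fixpoint:
  val[0] = ⊥
  val[1] = 0
  val[2] = ⊥

⊥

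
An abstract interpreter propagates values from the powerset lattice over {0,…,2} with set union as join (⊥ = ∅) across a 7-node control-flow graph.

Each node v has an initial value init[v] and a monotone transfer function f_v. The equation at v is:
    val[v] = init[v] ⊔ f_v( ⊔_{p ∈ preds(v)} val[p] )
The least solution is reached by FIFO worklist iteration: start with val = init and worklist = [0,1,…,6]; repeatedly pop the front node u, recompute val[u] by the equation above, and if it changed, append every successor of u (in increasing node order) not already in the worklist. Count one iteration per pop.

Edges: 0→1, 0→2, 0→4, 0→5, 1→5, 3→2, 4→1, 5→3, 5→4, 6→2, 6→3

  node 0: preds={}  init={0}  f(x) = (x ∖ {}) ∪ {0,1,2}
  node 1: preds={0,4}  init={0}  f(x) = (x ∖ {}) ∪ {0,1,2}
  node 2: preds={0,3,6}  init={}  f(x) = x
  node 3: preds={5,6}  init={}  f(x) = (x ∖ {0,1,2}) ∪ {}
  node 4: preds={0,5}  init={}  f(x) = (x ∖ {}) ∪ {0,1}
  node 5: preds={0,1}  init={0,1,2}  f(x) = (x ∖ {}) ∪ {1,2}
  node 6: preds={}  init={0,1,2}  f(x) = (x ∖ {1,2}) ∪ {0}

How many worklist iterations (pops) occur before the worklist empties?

8

Trace (8 dequeues):
  [1] u=0 | in {} | out {0,1,2} | prev {0} | push {}
  [2] u=1 | in {0,1,2} | out {0,1,2} | prev {0} | push {}
  [3] u=2 | in {0,1,2} | out {0,1,2} | prev {} | push {}
  [4] u=3 | in {0,1,2} | out {} | ==
  [5] u=4 | in {0,1,2} | out {0,1,2} | prev {} | push {1}
  [6] u=5 | in {0,1,2} | out {0,1,2} | ==
  [7] u=6 | in {} | out {0,1,2} | ==
  [8] u=1 | in {0,1,2} | out {0,1,2} | ==

Converged values:
  [0] {0,1,2}
  [1] {0,1,2}
  [2] {0,1,2}
  [3] {}
  [4] {0,1,2}
  [5] {0,1,2}
  [6] {0,1,2}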